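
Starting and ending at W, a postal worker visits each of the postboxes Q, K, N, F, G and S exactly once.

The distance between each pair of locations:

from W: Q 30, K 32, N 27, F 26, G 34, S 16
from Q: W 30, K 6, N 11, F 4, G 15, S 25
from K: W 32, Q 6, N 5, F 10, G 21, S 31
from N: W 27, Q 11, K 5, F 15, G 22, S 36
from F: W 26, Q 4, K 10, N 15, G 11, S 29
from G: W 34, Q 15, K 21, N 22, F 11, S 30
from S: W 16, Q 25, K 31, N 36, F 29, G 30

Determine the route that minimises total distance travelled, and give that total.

There are 360 distinct closed tours to check (reversals are equivalent).
W - Q - K - N - F - G - S - W: 30+6+5+15+11+30+16 = 113
W - Q - K - N - F - S - G - W: 30+6+5+15+29+30+34 = 149
W - Q - K - N - G - F - S - W: 30+6+5+22+11+29+16 = 119
W - Q - K - N - G - S - F - W: 30+6+5+22+30+29+26 = 148
W - Q - K - N - S - F - G - W: 30+6+5+36+29+11+34 = 151
W - Q - K - N - S - G - F - W: 30+6+5+36+30+11+26 = 144
W - Q - K - F - N - G - S - W: 30+6+10+15+22+30+16 = 129
W - Q - K - F - N - S - G - W: 30+6+10+15+36+30+34 = 161
… (352 more)
W - N - K - Q - F - G - S - W: 27+5+6+4+11+30+16 = 99  ← best
The minimum is 99.
One optimal route: W → N → K → Q → F → G → S → W (or its reverse).

99 — the shortest possible round trip.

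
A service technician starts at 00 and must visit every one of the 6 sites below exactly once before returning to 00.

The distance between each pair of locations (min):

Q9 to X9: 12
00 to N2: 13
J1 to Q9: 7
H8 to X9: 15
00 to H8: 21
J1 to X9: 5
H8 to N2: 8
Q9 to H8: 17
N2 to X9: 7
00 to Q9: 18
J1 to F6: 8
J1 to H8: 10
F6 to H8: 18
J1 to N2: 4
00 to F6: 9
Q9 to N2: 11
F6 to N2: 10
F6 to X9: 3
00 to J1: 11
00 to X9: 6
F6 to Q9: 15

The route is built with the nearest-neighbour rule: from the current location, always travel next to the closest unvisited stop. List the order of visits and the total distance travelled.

64 min along 00 → X9 → F6 → J1 → N2 → H8 → Q9 → 00.

At 00 the remaining stops are X9 6, F6 9, J1 11, N2 13, Q9 18, H8 21; go to X9.
At X9 the remaining stops are F6 3, J1 5, N2 7, Q9 12, H8 15; go to F6.
At F6 the remaining stops are J1 8, N2 10, Q9 15, H8 18; go to J1.
At J1 the remaining stops are N2 4, Q9 7, H8 10; go to N2.
At N2 the remaining stops are H8 8, Q9 11; go to H8.
At H8 the remaining stops are Q9 17; go to Q9.
Return Q9→00: 18.
Total = 6 + 3 + 8 + 4 + 8 + 17 + 18 = 64.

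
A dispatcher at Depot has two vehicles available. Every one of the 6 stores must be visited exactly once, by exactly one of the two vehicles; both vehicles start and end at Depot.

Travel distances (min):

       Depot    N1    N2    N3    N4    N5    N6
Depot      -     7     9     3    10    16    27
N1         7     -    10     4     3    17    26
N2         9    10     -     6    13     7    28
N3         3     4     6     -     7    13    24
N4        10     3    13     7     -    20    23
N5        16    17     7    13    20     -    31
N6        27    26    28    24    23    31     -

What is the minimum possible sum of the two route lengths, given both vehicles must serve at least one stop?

Minimum combined distance: 86 min.

Check every non-empty split of the stops between the two vehicles; for each half take its own optimal tour:
  {N1} + {N2, N3, N4, N5, N6}: 14 + 80 = 94
  {N2} + {N1, N3, N4, N5, N6}: 18 + 80 = 98
  {N1, N2} + {N3, N4, N5, N6}: 26 + 80 = 106
  {N3} + {N1, N2, N4, N5, N6}: 6 + 80 = 86
  {N1, N3} + {N2, N4, N5, N6}: 14 + 80 = 94
  {N2, N3} + {N1, N4, N5, N6}: 18 + 80 = 98
  … (31 splits in total)
Best: vehicle 1 Depot → N3 → Depot = 6; vehicle 2 Depot → N1 → N4 → N6 → N5 → N2 → Depot = 80; combined 86.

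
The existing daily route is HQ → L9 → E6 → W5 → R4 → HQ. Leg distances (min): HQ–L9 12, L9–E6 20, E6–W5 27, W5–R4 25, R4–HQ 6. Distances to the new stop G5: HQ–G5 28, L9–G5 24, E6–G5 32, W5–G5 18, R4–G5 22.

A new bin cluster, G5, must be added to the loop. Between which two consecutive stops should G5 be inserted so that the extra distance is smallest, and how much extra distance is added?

+15 min — insert G5 between W5 and R4.

Insertion cost between consecutive stops i–j is d(i,G5) + d(G5,j) − d(i,j):
  between HQ and L9: 28 + 24 − 12 = 40
  between L9 and E6: 24 + 32 − 20 = 36
  between E6 and W5: 32 + 18 − 27 = 23
  between W5 and R4: 18 + 22 − 25 = 15
  between R4 and HQ: 22 + 28 − 6 = 44
Cheapest insertion is between W5 and R4, adding 15.
New total = 90 + 15 = 105.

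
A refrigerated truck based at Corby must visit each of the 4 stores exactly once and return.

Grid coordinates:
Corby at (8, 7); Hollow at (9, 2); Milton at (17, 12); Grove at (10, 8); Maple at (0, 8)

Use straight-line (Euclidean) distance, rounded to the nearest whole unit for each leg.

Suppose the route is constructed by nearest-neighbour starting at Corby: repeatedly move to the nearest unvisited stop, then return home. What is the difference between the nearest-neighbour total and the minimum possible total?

Excess over optimum: 4.

Corby: Grove=2, Hollow=5, Maple=8, Milton=10 ⇒ Grove
Grove: Hollow=6, Milton=8, Maple=10 ⇒ Hollow
Hollow: Maple=11, Milton=13 ⇒ Maple
Maple: Milton=17 ⇒ Milton
NN route Corby → Grove → Hollow → Maple → Milton → Corby costs 46.
Optimal: Corby → Grove → Milton → Hollow → Maple → Corby costs 42 (by enumerating all 12 distinct tours).
Excess = 46 − 42 = 4.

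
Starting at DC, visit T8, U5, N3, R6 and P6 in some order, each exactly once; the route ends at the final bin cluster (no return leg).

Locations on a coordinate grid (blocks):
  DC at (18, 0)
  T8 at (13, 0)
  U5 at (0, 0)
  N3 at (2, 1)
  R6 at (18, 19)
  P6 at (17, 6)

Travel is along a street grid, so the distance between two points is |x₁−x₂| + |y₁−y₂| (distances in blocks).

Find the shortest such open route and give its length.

55 blocks — the minimum one-way total.

There are 5! = 120 possible orderings.
DC → T8 → U5 → N3 → R6 → P6: 5+13+3+34+14 = 69
DC → T8 → U5 → N3 → P6 → R6: 5+13+3+20+14 = 55
DC → T8 → U5 → R6 → N3 → P6: 5+13+37+34+20 = 109
DC → T8 → U5 → R6 → P6 → N3: 5+13+37+14+20 = 89
DC → T8 → U5 → P6 → N3 → R6: 5+13+23+20+34 = 95
DC → T8 → U5 → P6 → R6 → N3: 5+13+23+14+34 = 89
DC → T8 → N3 → U5 → R6 → P6: 5+12+3+37+14 = 71
DC → T8 → N3 → U5 → P6 → R6: 5+12+3+23+14 = 57
DC → T8 → N3 → R6 → U5 → P6: 5+12+34+37+23 = 111
DC → T8 → N3 → R6 → P6 → U5: 5+12+34+14+23 = 88
DC → T8 → N3 → P6 → U5 → R6: 5+12+20+23+37 = 97
DC → T8 → N3 → P6 → R6 → U5: 5+12+20+14+37 = 88
DC → T8 → R6 → U5 → N3 → P6: 5+24+37+3+20 = 89
DC → T8 → R6 → U5 → P6 → N3: 5+24+37+23+20 = 109
… (106 more)
The minimum is 55.
One shortest path: DC → T8 → U5 → N3 → P6 → R6.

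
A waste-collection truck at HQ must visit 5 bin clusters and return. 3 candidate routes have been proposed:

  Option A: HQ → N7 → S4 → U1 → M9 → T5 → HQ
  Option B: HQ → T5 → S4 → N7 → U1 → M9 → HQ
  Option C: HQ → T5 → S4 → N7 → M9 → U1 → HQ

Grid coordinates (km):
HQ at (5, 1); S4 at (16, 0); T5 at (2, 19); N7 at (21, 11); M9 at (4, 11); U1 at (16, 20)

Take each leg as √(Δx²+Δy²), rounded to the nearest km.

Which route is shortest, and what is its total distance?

89 km — Option B is the shortest.

Option A: 19 + 12 + 20 + 15 + 8 + 18 = 92
Option B: 18 + 24 + 12 + 10 + 15 + 10 = 89
Option C: 18 + 24 + 12 + 17 + 15 + 22 = 108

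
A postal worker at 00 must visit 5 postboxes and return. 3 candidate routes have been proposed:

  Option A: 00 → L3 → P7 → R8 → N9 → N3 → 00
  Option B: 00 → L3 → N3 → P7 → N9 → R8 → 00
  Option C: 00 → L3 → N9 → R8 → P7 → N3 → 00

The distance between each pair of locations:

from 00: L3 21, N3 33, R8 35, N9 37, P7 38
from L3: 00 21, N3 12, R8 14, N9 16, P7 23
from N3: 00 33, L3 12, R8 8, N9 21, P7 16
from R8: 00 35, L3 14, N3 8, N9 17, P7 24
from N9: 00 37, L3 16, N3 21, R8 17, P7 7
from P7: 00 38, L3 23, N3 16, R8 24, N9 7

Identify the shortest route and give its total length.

108 — Option B is the shortest.

Option A: 21 + 23 + 24 + 17 + 21 + 33 = 139
Option B: 21 + 12 + 16 + 7 + 17 + 35 = 108
Option C: 21 + 16 + 17 + 24 + 16 + 33 = 127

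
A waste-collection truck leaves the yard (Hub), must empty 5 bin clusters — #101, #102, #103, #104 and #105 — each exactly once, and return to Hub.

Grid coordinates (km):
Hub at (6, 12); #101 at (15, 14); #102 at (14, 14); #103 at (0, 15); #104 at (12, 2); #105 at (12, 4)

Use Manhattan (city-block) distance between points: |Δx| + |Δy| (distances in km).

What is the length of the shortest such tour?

With 5 stops there are 5!/2 = 60 distinct round trips (a route and its reverse cost the same).
Hub→#101→#102→#103→#104→#105→Hub: 11+1+15+25+2+14 = 68
Hub→#101→#102→#103→#105→#104→Hub: 11+1+15+23+2+16 = 68
Hub→#101→#102→#104→#103→#105→Hub: 11+1+14+25+23+14 = 88
Hub→#101→#102→#104→#105→#103→Hub: 11+1+14+2+23+9 = 60
Hub→#101→#102→#105→#103→#104→Hub: 11+1+12+23+25+16 = 88
Hub→#101→#102→#105→#104→#103→Hub: 11+1+12+2+25+9 = 60
Hub→#101→#103→#102→#104→#105→Hub: 11+16+15+14+2+14 = 72
Hub→#101→#103→#102→#105→#104→Hub: 11+16+15+12+2+16 = 72
Hub→#101→#103→#104→#102→#105→Hub: 11+16+25+14+12+14 = 92
Hub→#101→#103→#104→#105→#102→Hub: 11+16+25+2+12+10 = 76
Hub→#101→#103→#105→#102→#104→Hub: 11+16+23+12+14+16 = 92
Hub→#101→#103→#105→#104→#102→Hub: 11+16+23+2+14+10 = 76
Hub→#101→#104→#102→#103→#105→Hub: 11+15+14+15+23+14 = 92
Hub→#101→#104→#102→#105→#103→Hub: 11+15+14+12+23+9 = 84
… (46 more)
Hub→#103→#101→#102→#104→#105→Hub: 9+16+1+14+2+14 = 56  ← best
The minimum is 56.
One optimal route: Hub → #103 → #101 → #102 → #104 → #105 → Hub (or its reverse).

Shortest round trip = 56 km.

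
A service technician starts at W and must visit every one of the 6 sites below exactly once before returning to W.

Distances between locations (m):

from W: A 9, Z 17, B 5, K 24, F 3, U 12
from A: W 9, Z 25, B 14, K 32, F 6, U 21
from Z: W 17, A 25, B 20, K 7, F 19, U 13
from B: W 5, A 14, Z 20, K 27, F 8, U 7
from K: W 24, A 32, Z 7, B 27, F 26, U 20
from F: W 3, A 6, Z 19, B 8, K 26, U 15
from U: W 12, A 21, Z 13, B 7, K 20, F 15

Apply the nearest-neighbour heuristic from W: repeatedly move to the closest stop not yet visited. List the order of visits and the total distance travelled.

At W the remaining stops are F 3, B 5, A 9, U 12, Z 17, K 24; go to F.
At F the remaining stops are A 6, B 8, U 15, Z 19, K 26; go to A.
At A the remaining stops are B 14, U 21, Z 25, K 32; go to B.
At B the remaining stops are U 7, Z 20, K 27; go to U.
At U the remaining stops are Z 13, K 20; go to Z.
At Z the remaining stops are K 7; go to K.
Return K→W: 24.
Total = 3 + 6 + 14 + 7 + 13 + 7 + 24 = 74.

74 m along W → F → A → B → U → Z → K → W.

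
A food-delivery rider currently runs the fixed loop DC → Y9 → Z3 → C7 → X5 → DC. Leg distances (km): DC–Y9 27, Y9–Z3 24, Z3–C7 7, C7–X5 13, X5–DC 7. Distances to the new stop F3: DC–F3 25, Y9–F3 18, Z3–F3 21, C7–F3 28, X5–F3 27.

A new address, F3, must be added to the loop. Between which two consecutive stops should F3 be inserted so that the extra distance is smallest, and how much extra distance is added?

Insertion cost between consecutive stops i–j is d(i,F3) + d(F3,j) − d(i,j):
  between DC and Y9: 25 + 18 − 27 = 16
  between Y9 and Z3: 18 + 21 − 24 = 15
  between Z3 and C7: 21 + 28 − 7 = 42
  between C7 and X5: 28 + 27 − 13 = 42
  between X5 and DC: 27 + 25 − 7 = 45
Cheapest insertion is between Y9 and Z3, adding 15.
New total = 78 + 15 = 93.

Adding 15 km by placing F3 on the Y9–Z3 leg.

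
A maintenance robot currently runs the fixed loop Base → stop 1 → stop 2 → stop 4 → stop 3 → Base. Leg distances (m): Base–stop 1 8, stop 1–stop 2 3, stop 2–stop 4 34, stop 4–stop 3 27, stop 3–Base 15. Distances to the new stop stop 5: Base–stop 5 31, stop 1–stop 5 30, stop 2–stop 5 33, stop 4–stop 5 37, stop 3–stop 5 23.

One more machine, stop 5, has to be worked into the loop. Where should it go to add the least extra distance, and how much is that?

Insertion cost between consecutive stops i–j is d(i,stop 5) + d(stop 5,j) − d(i,j):
  between Base and stop 1: 31 + 30 − 8 = 53
  between stop 1 and stop 2: 30 + 33 − 3 = 60
  between stop 2 and stop 4: 33 + 37 − 34 = 36
  between stop 4 and stop 3: 37 + 23 − 27 = 33
  between stop 3 and Base: 23 + 31 − 15 = 39
Cheapest insertion is between stop 4 and stop 3, adding 33.
New total = 87 + 33 = 120.

Minimum extra distance: 33 m, inserting stop 5 between stop 4 and stop 3.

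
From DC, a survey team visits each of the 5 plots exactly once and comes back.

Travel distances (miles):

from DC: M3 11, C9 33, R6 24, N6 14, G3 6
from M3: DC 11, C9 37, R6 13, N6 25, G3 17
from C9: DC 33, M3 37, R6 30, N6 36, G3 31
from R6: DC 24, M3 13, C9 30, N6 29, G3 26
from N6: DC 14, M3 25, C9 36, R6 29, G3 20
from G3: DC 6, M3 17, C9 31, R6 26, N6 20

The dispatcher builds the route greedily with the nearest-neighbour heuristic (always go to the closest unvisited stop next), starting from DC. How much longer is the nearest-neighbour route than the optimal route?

The nearest-neighbour route is 18 miles longer than optimal.

DC: G3=6, M3=11, N6=14, R6=24, C9=33 ⇒ G3
G3: M3=17, N6=20, R6=26, C9=31 ⇒ M3
M3: R6=13, N6=25, C9=37 ⇒ R6
R6: N6=29, C9=30 ⇒ N6
N6: C9=36 ⇒ C9
NN route DC → G3 → M3 → R6 → N6 → C9 → DC costs 134.
Optimal: DC → M3 → R6 → C9 → N6 → G3 → DC costs 116 (by enumerating all 60 distinct tours).
Excess = 134 − 116 = 18.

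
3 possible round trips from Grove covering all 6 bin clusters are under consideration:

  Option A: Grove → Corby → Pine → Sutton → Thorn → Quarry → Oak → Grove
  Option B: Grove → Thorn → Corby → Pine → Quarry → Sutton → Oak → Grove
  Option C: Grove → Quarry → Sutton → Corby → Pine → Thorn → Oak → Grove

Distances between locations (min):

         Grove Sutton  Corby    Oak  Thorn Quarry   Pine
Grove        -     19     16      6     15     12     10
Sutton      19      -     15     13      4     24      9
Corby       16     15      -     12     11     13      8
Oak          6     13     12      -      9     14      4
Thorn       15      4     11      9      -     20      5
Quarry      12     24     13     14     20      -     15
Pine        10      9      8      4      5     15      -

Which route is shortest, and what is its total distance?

Shortest is Option A, total 77 min.

Option A: 16 + 8 + 9 + 4 + 20 + 14 + 6 = 77
Option B: 15 + 11 + 8 + 15 + 24 + 13 + 6 = 92
Option C: 12 + 24 + 15 + 8 + 5 + 9 + 6 = 79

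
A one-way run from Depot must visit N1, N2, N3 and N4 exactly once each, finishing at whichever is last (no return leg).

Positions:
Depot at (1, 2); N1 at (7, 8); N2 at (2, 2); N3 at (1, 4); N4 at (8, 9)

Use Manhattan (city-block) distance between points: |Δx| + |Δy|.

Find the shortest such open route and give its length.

There are 4! = 24 possible orderings.
Depot - N1 - N2 - N3 - N4: 12+11+3+12 = 38
Depot - N1 - N2 - N4 - N3: 12+11+13+12 = 48
Depot - N1 - N3 - N2 - N4: 12+10+3+13 = 38
Depot - N1 - N3 - N4 - N2: 12+10+12+13 = 47
Depot - N1 - N4 - N2 - N3: 12+2+13+3 = 30
Depot - N1 - N4 - N3 - N2: 12+2+12+3 = 29
Depot - N2 - N1 - N3 - N4: 1+11+10+12 = 34
Depot - N2 - N1 - N4 - N3: 1+11+2+12 = 26
Depot - N2 - N3 - N1 - N4: 1+3+10+2 = 16
Depot - N2 - N3 - N4 - N1: 1+3+12+2 = 18
Depot - N2 - N4 - N1 - N3: 1+13+2+10 = 26
Depot - N2 - N4 - N3 - N1: 1+13+12+10 = 36
Depot - N3 - N1 - N2 - N4: 2+10+11+13 = 36
Depot - N3 - N1 - N4 - N2: 2+10+2+13 = 27
… (10 more)
The minimum is 16.
One shortest path: Depot → N2 → N3 → N1 → N4.

Shortest open route: 16.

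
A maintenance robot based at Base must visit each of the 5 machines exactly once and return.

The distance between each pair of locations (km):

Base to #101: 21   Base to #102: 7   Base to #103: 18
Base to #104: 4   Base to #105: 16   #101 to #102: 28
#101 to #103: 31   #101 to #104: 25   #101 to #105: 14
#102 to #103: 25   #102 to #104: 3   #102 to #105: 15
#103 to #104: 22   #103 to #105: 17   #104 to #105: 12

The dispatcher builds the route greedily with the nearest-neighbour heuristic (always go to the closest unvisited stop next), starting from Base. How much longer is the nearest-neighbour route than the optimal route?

From Base: #104=4, #102=7, #105=16, #103=18, #101=21 → choose #104 (4).
From #104: #102=3, #105=12, #103=22, #101=25 → choose #102 (3).
From #102: #105=15, #103=25, #101=28 → choose #105 (15).
From #105: #101=14, #103=17 → choose #101 (14).
From #101: #103=31 → choose #103 (31).
NN route Base → #104 → #102 → #105 → #101 → #103 → Base costs 85.
Optimal: Base → #101 → #105 → #103 → #102 → #104 → Base costs 84 (by enumerating all 60 distinct tours).
Excess = 85 − 84 = 1.

1 km longer than the optimal tour.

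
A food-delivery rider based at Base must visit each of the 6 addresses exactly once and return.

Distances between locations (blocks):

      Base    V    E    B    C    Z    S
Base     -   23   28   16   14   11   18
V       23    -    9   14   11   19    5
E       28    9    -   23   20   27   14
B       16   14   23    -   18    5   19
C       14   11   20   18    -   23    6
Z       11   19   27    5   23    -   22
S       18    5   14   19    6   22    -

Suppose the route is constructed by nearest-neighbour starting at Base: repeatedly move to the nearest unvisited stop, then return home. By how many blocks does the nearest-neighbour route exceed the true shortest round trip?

Excess over optimum: 16 blocks.

Base: Z=11, C=14, B=16, S=18, V=23, E=28 ⇒ Z
Z: B=5, V=19, S=22, C=23, E=27 ⇒ B
B: V=14, C=18, S=19, E=23 ⇒ V
V: S=5, E=9, C=11 ⇒ S
S: C=6, E=14 ⇒ C
C: E=20 ⇒ E
NN route Base → Z → B → V → S → C → E → Base costs 89.
Optimal: Base → C → S → V → E → B → Z → Base costs 73 (by enumerating all 360 distinct tours).
Excess = 89 − 73 = 16.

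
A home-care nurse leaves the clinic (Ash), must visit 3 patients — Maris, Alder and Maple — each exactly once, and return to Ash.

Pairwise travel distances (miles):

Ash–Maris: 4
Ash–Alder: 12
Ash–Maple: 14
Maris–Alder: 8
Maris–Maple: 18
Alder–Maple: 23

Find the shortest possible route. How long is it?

49 miles — the shortest possible round trip.

There are 3 distinct closed tours to check (reversals are equivalent).
Ash - Maris - Alder - Maple - Ash: 4+8+23+14 = 49
Ash - Maris - Maple - Alder - Ash: 4+18+23+12 = 57
Ash - Alder - Maris - Maple - Ash: 12+8+18+14 = 52
The minimum is 49.
One optimal route: Ash → Maris → Alder → Maple → Ash (or its reverse).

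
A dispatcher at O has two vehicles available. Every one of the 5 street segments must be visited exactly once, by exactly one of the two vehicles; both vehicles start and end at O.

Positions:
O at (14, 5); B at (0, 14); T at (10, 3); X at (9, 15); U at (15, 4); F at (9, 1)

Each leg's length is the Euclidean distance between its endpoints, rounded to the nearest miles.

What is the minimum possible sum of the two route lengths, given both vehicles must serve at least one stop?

Minimum combined distance: 44 miles.

Check every non-empty split of the stops between the two vehicles; for each half take its own optimal tour:
  {B} + {T, X, U, F}: 34 + 33 = 67
  {T} + {B, X, U, F}: 8 + 44 = 52
  {B, T} + {X, U, F}: 36 + 33 = 69
  {X} + {B, T, U, F}: 22 + 41 = 63
  {B, X} + {T, U, F}: 37 + 14 = 51
  {T, X} + {B, U, F}: 27 + 41 = 68
  … (15 splits in total)
  {U} + {B, T, X, F}: 2 + 42 = 44  ← best
Best: vehicle 1 O → U → O = 2; vehicle 2 O → T → F → B → X → O = 42; combined 44.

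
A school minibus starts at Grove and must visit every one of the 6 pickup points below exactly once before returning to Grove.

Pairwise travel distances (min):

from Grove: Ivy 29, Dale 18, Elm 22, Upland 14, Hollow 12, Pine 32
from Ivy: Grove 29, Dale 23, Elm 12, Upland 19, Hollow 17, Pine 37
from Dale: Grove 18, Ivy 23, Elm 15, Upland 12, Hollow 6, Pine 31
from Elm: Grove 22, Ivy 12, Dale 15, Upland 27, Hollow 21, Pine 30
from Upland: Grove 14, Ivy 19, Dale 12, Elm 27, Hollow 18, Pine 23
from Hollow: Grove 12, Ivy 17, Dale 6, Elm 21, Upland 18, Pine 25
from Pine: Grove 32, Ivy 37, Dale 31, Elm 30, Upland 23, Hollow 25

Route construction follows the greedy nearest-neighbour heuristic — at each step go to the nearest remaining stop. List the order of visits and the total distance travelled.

123 min along Grove → Hollow → Dale → Upland → Ivy → Elm → Pine → Grove.

From Grove: distances to unvisited — Hollow=12, Upland=14, Dale=18, Elm=22, Ivy=29, Pine=32. Nearest is Hollow (12).
From Hollow: distances to unvisited — Dale=6, Ivy=17, Upland=18, Elm=21, Pine=25. Nearest is Dale (6).
From Dale: distances to unvisited — Upland=12, Elm=15, Ivy=23, Pine=31. Nearest is Upland (12).
From Upland: distances to unvisited — Ivy=19, Pine=23, Elm=27. Nearest is Ivy (19).
From Ivy: distances to unvisited — Elm=12, Pine=37. Nearest is Elm (12).
From Elm: distances to unvisited — Pine=30. Nearest is Pine (30).
Return Pine→Grove: 32.
Total = 12 + 6 + 12 + 19 + 12 + 30 + 32 = 123.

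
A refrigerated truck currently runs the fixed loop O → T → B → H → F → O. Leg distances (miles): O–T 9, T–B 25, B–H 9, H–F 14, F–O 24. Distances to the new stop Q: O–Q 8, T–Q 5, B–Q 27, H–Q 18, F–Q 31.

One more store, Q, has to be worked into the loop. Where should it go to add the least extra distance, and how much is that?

Insertion cost between consecutive stops i–j is d(i,Q) + d(Q,j) − d(i,j):
  between O and T: 8 + 5 − 9 = 4
  between T and B: 5 + 27 − 25 = 7
  between B and H: 27 + 18 − 9 = 36
  between H and F: 18 + 31 − 14 = 35
  between F and O: 31 + 8 − 24 = 15
Cheapest insertion is between O and T, adding 4.
New total = 81 + 4 = 85.

+4 miles — insert Q between O and T.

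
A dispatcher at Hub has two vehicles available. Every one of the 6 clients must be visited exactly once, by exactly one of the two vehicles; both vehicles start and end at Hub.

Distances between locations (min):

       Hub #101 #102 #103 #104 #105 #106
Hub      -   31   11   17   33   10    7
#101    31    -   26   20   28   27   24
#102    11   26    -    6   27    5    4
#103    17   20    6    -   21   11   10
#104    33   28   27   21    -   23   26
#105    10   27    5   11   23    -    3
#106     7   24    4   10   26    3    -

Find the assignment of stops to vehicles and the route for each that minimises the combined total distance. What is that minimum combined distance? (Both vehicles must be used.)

Check every non-empty split of the stops between the two vehicles; for each half take its own optimal tour:
  {#101} + {#102, #103, #104, #105, #106}: 62 + 71 = 133
  {#102} + {#101, #103, #104, #105, #106}: 22 + 98 = 120
  {#101, #102} + {#103, #104, #105, #106}: 68 + 71 = 139
  {#103} + {#101, #102, #104, #105, #106}: 34 + 98 = 132
  {#101, #103} + {#102, #104, #105, #106}: 68 + 71 = 139
  {#102, #103} + {#101, #104, #105, #106}: 34 + 92 = 126
  … (31 splits in total)
  {#101, #102, #103, #104, #105} + {#106}: 98 + 14 = 112  ← best
Best: vehicle 1 Hub → #102 → #103 → #101 → #104 → #105 → Hub = 98; vehicle 2 Hub → #106 → Hub = 14; combined 112.

Minimum combined distance: 112 min.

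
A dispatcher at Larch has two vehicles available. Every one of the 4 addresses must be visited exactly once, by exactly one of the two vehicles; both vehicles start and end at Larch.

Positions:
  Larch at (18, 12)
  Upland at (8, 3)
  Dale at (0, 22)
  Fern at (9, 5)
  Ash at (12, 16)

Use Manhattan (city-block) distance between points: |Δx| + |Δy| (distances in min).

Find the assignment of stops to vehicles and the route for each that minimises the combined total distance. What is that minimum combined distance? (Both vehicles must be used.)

Minimum combined distance: 94 min.

Check every non-empty split of the stops between the two vehicles; for each half take its own optimal tour:
  {Upland} + {Dale, Fern, Ash}: 38 + 70 = 108
  {Dale} + {Upland, Fern, Ash}: 56 + 46 = 102
  {Upland, Dale} + {Fern, Ash}: 74 + 40 = 114
  {Fern} + {Upland, Dale, Ash}: 32 + 74 = 106
  {Upland, Fern} + {Dale, Ash}: 38 + 56 = 94
  {Dale, Fern} + {Upland, Ash}: 70 + 46 = 116
  … (7 splits in total)
Best: vehicle 1 Larch → Upland → Fern → Larch = 38; vehicle 2 Larch → Dale → Ash → Larch = 56; combined 94.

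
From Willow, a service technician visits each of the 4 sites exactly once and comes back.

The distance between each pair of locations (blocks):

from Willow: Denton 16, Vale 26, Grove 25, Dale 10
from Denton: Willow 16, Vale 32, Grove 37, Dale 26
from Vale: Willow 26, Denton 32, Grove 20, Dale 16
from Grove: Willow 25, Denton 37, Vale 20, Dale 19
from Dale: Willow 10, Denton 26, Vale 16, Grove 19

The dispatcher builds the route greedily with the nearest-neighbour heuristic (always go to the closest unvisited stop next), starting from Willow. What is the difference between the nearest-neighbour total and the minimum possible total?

Willow: Dale=10, Denton=16, Grove=25, Vale=26 ⇒ Dale
Dale: Vale=16, Grove=19, Denton=26 ⇒ Vale
Vale: Grove=20, Denton=32 ⇒ Grove
Grove: Denton=37 ⇒ Denton
NN route Willow → Dale → Vale → Grove → Denton → Willow costs 99.
Optimal: Willow → Denton → Vale → Grove → Dale → Willow costs 97 (by enumerating all 12 distinct tours).
Excess = 99 − 97 = 2.

The nearest-neighbour route is 2 blocks longer than optimal.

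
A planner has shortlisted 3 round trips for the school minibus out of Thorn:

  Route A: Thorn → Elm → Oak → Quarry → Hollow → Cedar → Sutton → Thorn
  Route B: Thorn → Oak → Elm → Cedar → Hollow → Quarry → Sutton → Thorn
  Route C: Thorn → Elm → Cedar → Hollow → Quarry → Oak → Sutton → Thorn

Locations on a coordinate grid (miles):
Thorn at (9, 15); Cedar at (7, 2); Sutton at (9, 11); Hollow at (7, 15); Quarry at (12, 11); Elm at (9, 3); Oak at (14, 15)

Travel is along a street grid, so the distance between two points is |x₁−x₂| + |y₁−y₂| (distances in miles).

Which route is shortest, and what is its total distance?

Route A: 12 + 17 + 6 + 9 + 13 + 11 + 4 = 72
Route B: 5 + 17 + 3 + 13 + 9 + 3 + 4 = 54
Route C: 12 + 3 + 13 + 9 + 6 + 9 + 4 = 56

Shortest is Route B, total 54 miles.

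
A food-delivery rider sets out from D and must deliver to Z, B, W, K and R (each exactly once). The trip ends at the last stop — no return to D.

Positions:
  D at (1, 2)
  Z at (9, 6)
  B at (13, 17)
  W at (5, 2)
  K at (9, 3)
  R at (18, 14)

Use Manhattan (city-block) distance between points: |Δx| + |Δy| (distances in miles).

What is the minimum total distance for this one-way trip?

There are 5! = 120 possible orderings.
D - Z - B - W - K - R: 12+15+23+5+20 = 75
D - Z - B - W - R - K: 12+15+23+25+20 = 95
D - Z - B - K - W - R: 12+15+18+5+25 = 75
D - Z - B - K - R - W: 12+15+18+20+25 = 90
D - Z - B - R - W - K: 12+15+8+25+5 = 65
D - Z - B - R - K - W: 12+15+8+20+5 = 60
D - Z - W - B - K - R: 12+8+23+18+20 = 81
D - Z - W - B - R - K: 12+8+23+8+20 = 71
D - Z - W - K - B - R: 12+8+5+18+8 = 51
D - Z - W - K - R - B: 12+8+5+20+8 = 53
D - Z - W - R - B - K: 12+8+25+8+18 = 71
D - Z - W - R - K - B: 12+8+25+20+18 = 83
D - Z - K - B - W - R: 12+3+18+23+25 = 81
D - Z - K - B - R - W: 12+3+18+8+25 = 66
… (106 more)
D - W - K - Z - B - R: 4+5+3+15+8 = 35  ← best
The minimum is 35.
One shortest path: D → W → K → Z → B → R.

Shortest open route: 35 miles.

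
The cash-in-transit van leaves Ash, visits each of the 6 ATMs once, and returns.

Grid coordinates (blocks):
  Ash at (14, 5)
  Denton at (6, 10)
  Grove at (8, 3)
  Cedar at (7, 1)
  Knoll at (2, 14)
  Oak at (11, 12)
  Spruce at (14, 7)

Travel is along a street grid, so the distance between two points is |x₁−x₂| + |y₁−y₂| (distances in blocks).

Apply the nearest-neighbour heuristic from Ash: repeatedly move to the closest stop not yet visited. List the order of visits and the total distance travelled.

From Ash: distances to unvisited — Spruce=2, Grove=8, Oak=10, Cedar=11, Denton=13, Knoll=21. Nearest is Spruce (2).
From Spruce: distances to unvisited — Oak=8, Grove=10, Denton=11, Cedar=13, Knoll=19. Nearest is Oak (8).
From Oak: distances to unvisited — Denton=7, Knoll=11, Grove=12, Cedar=15. Nearest is Denton (7).
From Denton: distances to unvisited — Knoll=8, Grove=9, Cedar=10. Nearest is Knoll (8).
From Knoll: distances to unvisited — Grove=17, Cedar=18. Nearest is Grove (17).
From Grove: distances to unvisited — Cedar=3. Nearest is Cedar (3).
Return Cedar→Ash: 11.
Total = 2 + 8 + 7 + 8 + 17 + 3 + 11 = 56.

Nearest-neighbour total = 56 blocks; route Ash → Spruce → Oak → Denton → Knoll → Grove → Cedar → Ash.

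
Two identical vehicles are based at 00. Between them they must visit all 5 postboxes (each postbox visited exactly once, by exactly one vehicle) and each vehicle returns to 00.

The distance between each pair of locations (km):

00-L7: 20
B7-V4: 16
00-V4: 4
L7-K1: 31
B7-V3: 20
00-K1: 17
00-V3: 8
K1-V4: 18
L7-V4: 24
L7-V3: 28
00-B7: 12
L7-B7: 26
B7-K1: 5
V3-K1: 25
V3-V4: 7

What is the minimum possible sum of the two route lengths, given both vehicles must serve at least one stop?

Minimum combined distance: 87 km.

Try each way of splitting the stops between the two vehicles (each non-empty) and, for each split, find the best tour for each vehicle:
  {L7} + {B7, V3, K1, V4}: 40 + 50 = 90
  {B7} + {L7, V3, K1, V4}: 24 + 84 = 108
  {L7, B7} + {V3, K1, V4}: 58 + 50 = 108
  {V3} + {L7, B7, K1, V4}: 16 + 73 = 89
  {L7, V3} + {B7, K1, V4}: 56 + 39 = 95
  {B7, V3} + {L7, K1, V4}: 40 + 73 = 113
  … (15 splits in total)
  {L7, B7, K1} + {V3, V4}: 68 + 19 = 87  ← best
Best: vehicle 1 00 → L7 → B7 → K1 → 00 = 68; vehicle 2 00 → V3 → V4 → 00 = 19; combined 87.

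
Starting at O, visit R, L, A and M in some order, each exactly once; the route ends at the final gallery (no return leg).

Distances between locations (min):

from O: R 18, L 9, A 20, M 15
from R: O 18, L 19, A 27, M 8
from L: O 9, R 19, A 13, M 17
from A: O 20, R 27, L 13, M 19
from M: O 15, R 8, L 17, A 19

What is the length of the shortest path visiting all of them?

There are 4! = 24 possible orderings.
O→R→L→A→M: 18+19+13+19 = 69
O→R→L→M→A: 18+19+17+19 = 73
O→R→A→L→M: 18+27+13+17 = 75
O→R→A→M→L: 18+27+19+17 = 81
O→R→M→L→A: 18+8+17+13 = 56
O→R→M→A→L: 18+8+19+13 = 58
O→L→R→A→M: 9+19+27+19 = 74
O→L→R→M→A: 9+19+8+19 = 55
O→L→A→R→M: 9+13+27+8 = 57
O→L→A→M→R: 9+13+19+8 = 49
O→L→M→R→A: 9+17+8+27 = 61
O→L→M→A→R: 9+17+19+27 = 72
O→A→R→L→M: 20+27+19+17 = 83
O→A→R→M→L: 20+27+8+17 = 72
… (10 more)
The minimum is 49.
One shortest path: O → L → A → M → R.

49 min — the minimum one-way total.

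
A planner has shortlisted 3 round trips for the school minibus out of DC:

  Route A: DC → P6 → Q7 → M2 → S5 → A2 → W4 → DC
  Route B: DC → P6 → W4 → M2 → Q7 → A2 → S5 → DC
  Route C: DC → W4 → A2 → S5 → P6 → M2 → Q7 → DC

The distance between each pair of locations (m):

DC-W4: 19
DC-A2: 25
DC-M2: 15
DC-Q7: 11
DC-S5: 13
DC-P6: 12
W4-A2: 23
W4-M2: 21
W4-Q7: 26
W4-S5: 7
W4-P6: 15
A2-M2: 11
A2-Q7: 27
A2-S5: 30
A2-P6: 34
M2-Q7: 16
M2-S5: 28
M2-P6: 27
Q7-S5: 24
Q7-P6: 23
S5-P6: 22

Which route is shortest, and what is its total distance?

Route A: 12 + 23 + 16 + 28 + 30 + 23 + 19 = 151
Route B: 12 + 15 + 21 + 16 + 27 + 30 + 13 = 134
Route C: 19 + 23 + 30 + 22 + 27 + 16 + 11 = 148

Shortest is Route B, total 134 m.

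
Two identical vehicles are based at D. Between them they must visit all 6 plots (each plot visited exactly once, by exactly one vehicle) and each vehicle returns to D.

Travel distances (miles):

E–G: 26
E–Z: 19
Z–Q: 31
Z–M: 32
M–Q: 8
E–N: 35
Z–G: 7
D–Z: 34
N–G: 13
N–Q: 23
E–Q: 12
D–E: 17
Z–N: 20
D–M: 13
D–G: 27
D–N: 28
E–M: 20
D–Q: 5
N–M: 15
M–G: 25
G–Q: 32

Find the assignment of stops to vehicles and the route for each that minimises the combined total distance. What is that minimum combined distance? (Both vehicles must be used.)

There are 2^5 − 1 = 31 ways to divide the 6 stops into two non-empty groups. For each, the best each vehicle can do is its own shortest tour through its group:
  {E} + {Z, N, M, G, Q}: 34 + 82 = 116
  {Z} + {E, N, M, G, Q}: 68 + 84 = 152
  {E, Z} + {N, M, G, Q}: 70 + 68 = 138
  {N} + {E, Z, M, G, Q}: 56 + 81 = 137
  {E, N} + {Z, M, G, Q}: 80 + 79 = 159
  {Z, N} + {E, M, G, Q}: 82 + 81 = 163
  … (31 splits in total)
  {E, Z, N, M, G} + {Q}: 84 + 10 = 94  ← best
Best: vehicle 1 D → E → Z → G → N → M → D = 84; vehicle 2 D → Q → D = 10; combined 94.

Minimum combined distance: 94 miles.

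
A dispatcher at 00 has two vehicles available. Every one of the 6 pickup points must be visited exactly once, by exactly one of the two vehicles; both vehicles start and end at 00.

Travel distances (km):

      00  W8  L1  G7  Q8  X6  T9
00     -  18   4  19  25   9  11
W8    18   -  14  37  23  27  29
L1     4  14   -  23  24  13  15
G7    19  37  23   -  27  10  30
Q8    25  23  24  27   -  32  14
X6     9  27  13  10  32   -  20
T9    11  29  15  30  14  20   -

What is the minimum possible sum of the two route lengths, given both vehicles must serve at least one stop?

Check every non-empty split of the stops between the two vehicles; for each half take its own optimal tour:
  {W8} + {L1, G7, Q8, X6, T9}: 36 + 79 = 115
  {L1} + {W8, G7, Q8, X6, T9}: 8 + 104 = 112
  {W8, L1} + {G7, Q8, X6, T9}: 36 + 71 = 107
  {G7} + {W8, L1, Q8, X6, T9}: 38 + 84 = 122
  {W8, G7} + {L1, Q8, X6, T9}: 74 + 71 = 145
  {L1, G7} + {W8, Q8, X6, T9}: 46 + 84 = 130
  … (31 splits in total)
  {G7, X6} + {W8, L1, Q8, T9}: 38 + 66 = 104  ← best
Best: vehicle 1 00 → G7 → X6 → 00 = 38; vehicle 2 00 → L1 → W8 → Q8 → T9 → 00 = 66; combined 104.

Minimum combined distance: 104 km.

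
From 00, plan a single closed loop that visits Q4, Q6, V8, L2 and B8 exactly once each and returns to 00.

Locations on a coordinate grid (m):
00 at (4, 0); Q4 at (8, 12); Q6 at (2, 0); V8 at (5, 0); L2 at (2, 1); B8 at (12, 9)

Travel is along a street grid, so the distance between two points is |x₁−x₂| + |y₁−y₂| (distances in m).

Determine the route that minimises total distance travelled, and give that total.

There are 60 distinct closed tours to check (reversals are equivalent).
00→Q4→Q6→V8→L2→B8→00: 16+18+3+4+18+17 = 76
00→Q4→Q6→V8→B8→L2→00: 16+18+3+16+18+3 = 74
00→Q4→Q6→L2→V8→B8→00: 16+18+1+4+16+17 = 72
00→Q4→Q6→L2→B8→V8→00: 16+18+1+18+16+1 = 70
00→Q4→Q6→B8→V8→L2→00: 16+18+19+16+4+3 = 76
00→Q4→Q6→B8→L2→V8→00: 16+18+19+18+4+1 = 76
00→Q4→V8→Q6→L2→B8→00: 16+15+3+1+18+17 = 70
00→Q4→V8→Q6→B8→L2→00: 16+15+3+19+18+3 = 74
00→Q4→V8→L2→Q6→B8→00: 16+15+4+1+19+17 = 72
00→Q4→V8→L2→B8→Q6→00: 16+15+4+18+19+2 = 74
00→Q4→V8→B8→Q6→L2→00: 16+15+16+19+1+3 = 70
00→Q4→V8→B8→L2→Q6→00: 16+15+16+18+1+2 = 68
00→Q4→L2→Q6→V8→B8→00: 16+17+1+3+16+17 = 70
00→Q4→L2→Q6→B8→V8→00: 16+17+1+19+16+1 = 70
… (46 more)
00→Q6→L2→Q4→B8→V8→00: 2+1+17+7+16+1 = 44  ← best
The minimum is 44.
One optimal route: 00 → Q6 → L2 → Q4 → B8 → V8 → 00 (or its reverse).

Shortest round trip = 44 m.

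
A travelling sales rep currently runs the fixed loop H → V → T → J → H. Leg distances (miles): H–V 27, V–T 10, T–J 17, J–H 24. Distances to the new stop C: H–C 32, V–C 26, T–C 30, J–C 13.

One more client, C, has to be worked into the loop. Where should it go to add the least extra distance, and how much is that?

Adding 21 miles by placing C on the J–H leg.

Insertion cost between consecutive stops i–j is d(i,C) + d(C,j) − d(i,j):
  between H and V: 32 + 26 − 27 = 31
  between V and T: 26 + 30 − 10 = 46
  between T and J: 30 + 13 − 17 = 26
  between J and H: 13 + 32 − 24 = 21
Cheapest insertion is between J and H, adding 21.
New total = 78 + 21 = 99.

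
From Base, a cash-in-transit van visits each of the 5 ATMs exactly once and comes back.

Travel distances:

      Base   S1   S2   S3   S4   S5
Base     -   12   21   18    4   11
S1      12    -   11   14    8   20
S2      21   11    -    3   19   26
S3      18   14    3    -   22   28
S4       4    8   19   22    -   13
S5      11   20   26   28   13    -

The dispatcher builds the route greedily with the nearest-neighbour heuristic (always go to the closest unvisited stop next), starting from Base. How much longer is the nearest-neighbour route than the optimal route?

Base: S4=4, S5=11, S1=12, S3=18, S2=21 ⇒ S4
S4: S1=8, S5=13, S2=19, S3=22 ⇒ S1
S1: S2=11, S3=14, S5=20 ⇒ S2
S2: S3=3, S5=26 ⇒ S3
S3: S5=28 ⇒ S5
NN route Base → S4 → S1 → S2 → S3 → S5 → Base costs 65.
Optimal: Base → S3 → S2 → S1 → S4 → S5 → Base costs 64 (by enumerating all 60 distinct tours).
Excess = 65 − 64 = 1.

Excess over optimum: 1.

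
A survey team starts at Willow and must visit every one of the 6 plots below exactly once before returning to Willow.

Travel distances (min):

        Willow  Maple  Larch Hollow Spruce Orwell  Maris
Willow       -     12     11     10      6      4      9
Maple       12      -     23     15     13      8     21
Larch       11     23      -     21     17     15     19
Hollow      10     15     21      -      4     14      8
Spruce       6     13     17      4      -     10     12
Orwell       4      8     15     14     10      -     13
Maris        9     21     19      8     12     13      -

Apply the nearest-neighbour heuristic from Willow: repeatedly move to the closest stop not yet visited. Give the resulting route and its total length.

Nearest-neighbour total = 67 min; route Willow → Orwell → Maple → Spruce → Hollow → Maris → Larch → Willow.

From Willow: distances to unvisited — Orwell=4, Spruce=6, Maris=9, Hollow=10, Larch=11, Maple=12. Nearest is Orwell (4).
From Orwell: distances to unvisited — Maple=8, Spruce=10, Maris=13, Hollow=14, Larch=15. Nearest is Maple (8).
From Maple: distances to unvisited — Spruce=13, Hollow=15, Maris=21, Larch=23. Nearest is Spruce (13).
From Spruce: distances to unvisited — Hollow=4, Maris=12, Larch=17. Nearest is Hollow (4).
From Hollow: distances to unvisited — Maris=8, Larch=21. Nearest is Maris (8).
From Maris: distances to unvisited — Larch=19. Nearest is Larch (19).
Return Larch→Willow: 11.
Total = 4 + 8 + 13 + 4 + 8 + 19 + 11 = 67.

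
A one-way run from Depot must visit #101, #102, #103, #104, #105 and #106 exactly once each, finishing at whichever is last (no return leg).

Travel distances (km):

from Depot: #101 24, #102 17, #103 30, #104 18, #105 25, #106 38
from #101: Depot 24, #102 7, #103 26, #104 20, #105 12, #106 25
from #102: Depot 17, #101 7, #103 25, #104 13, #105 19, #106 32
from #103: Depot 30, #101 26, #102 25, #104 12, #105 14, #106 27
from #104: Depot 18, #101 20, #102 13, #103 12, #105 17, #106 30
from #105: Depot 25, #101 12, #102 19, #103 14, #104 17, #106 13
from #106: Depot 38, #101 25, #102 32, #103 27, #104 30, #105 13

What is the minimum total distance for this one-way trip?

83 km — the minimum one-way total.

There are 6! = 720 possible orderings.
Depot → #101 → #102 → #103 → #104 → #105 → #106: 24+7+25+12+17+13 = 98
Depot → #101 → #102 → #103 → #104 → #106 → #105: 24+7+25+12+30+13 = 111
Depot → #101 → #102 → #103 → #105 → #104 → #106: 24+7+25+14+17+30 = 117
Depot → #101 → #102 → #103 → #105 → #106 → #104: 24+7+25+14+13+30 = 113
Depot → #101 → #102 → #103 → #106 → #104 → #105: 24+7+25+27+30+17 = 130
Depot → #101 → #102 → #103 → #106 → #105 → #104: 24+7+25+27+13+17 = 113
Depot → #101 → #102 → #104 → #103 → #105 → #106: 24+7+13+12+14+13 = 83
Depot → #101 → #102 → #104 → #103 → #106 → #105: 24+7+13+12+27+13 = 96
… (712 more)
The minimum is 83.
One shortest path: Depot → #101 → #102 → #104 → #103 → #105 → #106.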